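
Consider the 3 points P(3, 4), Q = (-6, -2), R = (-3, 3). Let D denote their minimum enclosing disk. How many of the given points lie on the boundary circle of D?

2

Side lengths²: PQ² = 117, PR² = 37, QR² = 34.
Since PQ² = 117 ≥ 37 + 34 = 71, the angle opposite PQ is not acute, so the smallest enclosing circle has PQ as diameter.
Centre = midpoint of PQ = (-1.5, 1), r² = 117/4 = 29.25.
The points at distance exactly r from the centre are P, Q — 2 points.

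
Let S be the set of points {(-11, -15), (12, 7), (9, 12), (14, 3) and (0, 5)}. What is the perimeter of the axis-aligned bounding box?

Width = max x − min x = 14 − (-11) = 25.
Height = max y − min y = 12 − (-15) = 27.
Perimeter = 2(25 + 27) = 104.

104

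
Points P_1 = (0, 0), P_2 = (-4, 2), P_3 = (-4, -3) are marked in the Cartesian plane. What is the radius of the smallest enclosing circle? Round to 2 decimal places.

2.80

Side lengths²: P_1P_2² = 20, P_1P_3² = 25, P_2P_3² = 25.
Since P_2P_3² = 25 < 25 + 20 = 45, the triangle is acute, so the smallest enclosing circle is the circumcircle.
Circumcentre = (-2.75, -0.5), r² = 7.8125.
r = √(7.8125) ≈ 2.80.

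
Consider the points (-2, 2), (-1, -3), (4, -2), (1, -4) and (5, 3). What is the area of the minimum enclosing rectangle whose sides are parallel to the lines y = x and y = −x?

60

In coordinates u = x + y, v = x − y the rectangle is axis-aligned; the map (x,y)→(u,v) scales areas by 2.
u-values: 0, -4, 2, -3, 8; range = 8 − (-4) = 12.
v-values: -4, 2, 6, 5, 2; range = 6 − (-4) = 10.
Area = (12 × 10) / 2 = 60.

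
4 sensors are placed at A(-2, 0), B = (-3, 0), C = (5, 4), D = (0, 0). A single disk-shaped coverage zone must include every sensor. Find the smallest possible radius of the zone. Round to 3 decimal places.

A smallest enclosing disk is always determined by at most three of the input points on its boundary.
The farthest pair is B–C with squared distance 80. The circle on this segment as diameter has centre (1, 2) and r² = 80/4 = 20.
Check A: distance² to centre = 13 ≤ 20, so it lies inside.
All remaining points lie in this disk, and no smaller disk contains both endpoints, so this is the minimum enclosing circle.
r = √20 ≈ 4.472.

4.472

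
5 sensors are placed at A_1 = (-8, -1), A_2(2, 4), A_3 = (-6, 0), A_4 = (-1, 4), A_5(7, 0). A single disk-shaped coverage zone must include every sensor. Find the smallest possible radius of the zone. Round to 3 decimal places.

7.517

The minimum enclosing circle of a finite set is fixed by two of the points (as a diameter) or three (as a circumcircle).
The farthest pair is A_1–A_5 with squared distance 226. The circle on this segment as diameter has centre (-0.5, -0.5) and r² = 226/4 = 56.5.
Check A_2: distance² to centre = 26.5 ≤ 56.5, so it lies inside.
All remaining points lie in this disk, and no smaller disk contains both endpoints, so this is the minimum enclosing circle.
r = √(56.5) ≈ 7.517.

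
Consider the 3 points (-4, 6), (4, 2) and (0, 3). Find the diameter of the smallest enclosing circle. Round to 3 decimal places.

Call the three points A, B, C in the order given.
Side lengths²: AB² = 80, AC² = 25, BC² = 17.
Since AB² = 80 ≥ 25 + 17 = 42, the angle opposite AB is not acute, so the smallest enclosing circle has AB as diameter.
Centre = midpoint of AB = (0, 4), r² = 80/4 = 20.
Diameter = 2r = 2√20 ≈ 8.944.

8.944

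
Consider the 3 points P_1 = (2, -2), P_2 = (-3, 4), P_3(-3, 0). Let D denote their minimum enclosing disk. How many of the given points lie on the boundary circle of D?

Side lengths²: P_1P_2² = 61, P_1P_3² = 29, P_2P_3² = 16.
Since P_1P_2² = 61 ≥ 29 + 16 = 45, the angle opposite P_1P_2 is not acute, so the smallest enclosing circle has P_1P_2 as diameter.
Centre = midpoint of P_1P_2 = (-0.5, 1), r² = 61/4 = 15.25.
The points at distance exactly r from the centre are P_1, P_2 — 2 points.

2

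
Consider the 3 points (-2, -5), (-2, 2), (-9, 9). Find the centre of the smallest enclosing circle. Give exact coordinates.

Call the three points A, B, C in the order given.
Side lengths²: AB² = 49, AC² = 245, BC² = 98.
Since AC² = 245 ≥ 98 + 49 = 147, the angle opposite AC is not acute, so the smallest enclosing circle has AC as diameter.
Centre = midpoint of AC = (-5.5, 2), r² = 245/4 = 61.25.
Centre = (-5.5, 2).

(-5.5, 2)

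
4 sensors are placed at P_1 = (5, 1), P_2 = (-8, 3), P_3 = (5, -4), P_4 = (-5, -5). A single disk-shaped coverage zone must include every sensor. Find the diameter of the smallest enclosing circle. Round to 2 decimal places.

A smallest enclosing disk is always determined by at most three of the input points on its boundary.
The farthest pair is P_2–P_3 with squared distance 218. The circle on this segment as diameter has centre (-1.5, -0.5) and r² = 218/4 = 54.5.
Check P_1: distance² to centre = 44.5 ≤ 54.5, so it lies inside.
All remaining points lie in this disk, and no smaller disk contains both endpoints, so this is the minimum enclosing circle.
Diameter = 2r = 2√(54.5) ≈ 14.76.

14.76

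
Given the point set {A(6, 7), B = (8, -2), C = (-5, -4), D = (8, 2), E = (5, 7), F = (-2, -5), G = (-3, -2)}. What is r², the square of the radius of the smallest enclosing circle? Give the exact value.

The minimum enclosing circle of a finite set is fixed by two of the points (as a diameter) or three (as a circumcircle).
The minimum enclosing circle is determined by three boundary points: A, B, C.
Their circumcentre is (19/22, 25/22) with r² = 14705/242.
The farthest remaining point D is at distance² 12505/242 ≤ 14705/242.

14705/242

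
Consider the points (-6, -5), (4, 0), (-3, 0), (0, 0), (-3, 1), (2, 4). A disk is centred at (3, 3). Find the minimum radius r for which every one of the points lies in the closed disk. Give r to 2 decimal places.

The required radius is the distance from (3, 3) to the farthest point.
Squared distances: 145, 10, 45, 18, 40, 2.
Maximum is 145, attained at (-6, -5).
r = √145 ≈ 12.04.

12.04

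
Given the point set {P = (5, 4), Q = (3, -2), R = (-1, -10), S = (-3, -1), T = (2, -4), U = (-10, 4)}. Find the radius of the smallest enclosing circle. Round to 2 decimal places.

9.05

A smallest enclosing disk is always determined by at most three of the input points on its boundary.
The minimum enclosing circle is determined by three boundary points: P, R, U.
Their circumcentre is (-2.5, -15/14) with r² = 8033/98.
The farthest remaining point Q is at distance² 3049/98 ≤ 8033/98.
r = √(8033/98) ≈ 9.05.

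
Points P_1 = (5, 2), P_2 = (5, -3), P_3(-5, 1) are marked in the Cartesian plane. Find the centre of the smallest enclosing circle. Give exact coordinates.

Side lengths²: P_1P_2² = 25, P_1P_3² = 101, P_2P_3² = 116.
Since P_2P_3² = 116 < 101 + 25 = 126, the triangle is acute, so the smallest enclosing circle is the circumcircle.
Circumcentre = (0.2, -0.5), r² = 29.29.
Centre = (0.2, -0.5).

(0.2, -0.5)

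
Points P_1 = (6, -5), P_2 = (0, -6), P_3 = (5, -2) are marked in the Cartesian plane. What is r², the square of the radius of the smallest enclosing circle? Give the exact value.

Side lengths²: P_1P_2² = 37, P_1P_3² = 10, P_2P_3² = 41.
Since P_2P_3² = 41 < 37 + 10 = 47, the triangle is acute, so the smallest enclosing circle is the circumcircle.
Circumcentre = (107/38, -167/38), r² = 7585/722.

7585/722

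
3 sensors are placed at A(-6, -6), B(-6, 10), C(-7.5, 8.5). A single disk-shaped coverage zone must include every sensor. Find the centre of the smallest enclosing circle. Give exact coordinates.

(-6, 2)

Side lengths²: AB² = 256, AC² = 212.5, BC² = 4.5.
Since AB² = 256 ≥ 212.5 + 4.5 = 217, the angle opposite AB is not acute, so the smallest enclosing circle has AB as diameter.
Centre = midpoint of AB = (-6, 2), r² = 256/4 = 64.
Centre = (-6, 2).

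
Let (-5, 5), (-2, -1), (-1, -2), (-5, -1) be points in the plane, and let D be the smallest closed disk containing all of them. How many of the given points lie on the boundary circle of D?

A smallest enclosing disk is always determined by at most three of the input points on its boundary.
The farthest pair is (-5, 5)–(-1, -2) with squared distance 65. The circle on this segment as diameter has centre (-3, 1.5) and r² = 65/4 = 16.25.
Check (-2, -1): distance² to centre = 7.25 ≤ 16.25, so it lies inside.
All remaining points lie in this disk, and no smaller disk contains both endpoints, so this is the minimum enclosing circle.
The points at distance exactly r from the centre are (-5, 5), (-1, -2) — 2 points.

2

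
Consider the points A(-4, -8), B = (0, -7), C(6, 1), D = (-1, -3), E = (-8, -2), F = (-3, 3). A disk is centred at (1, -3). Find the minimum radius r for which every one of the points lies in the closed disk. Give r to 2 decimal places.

The required radius is the distance from (1, -3) to the farthest point.
Squared distances: 50, 17, 41, 4, 82, 52.
Maximum is 82, attained at E.
r = √82 ≈ 9.06.

9.06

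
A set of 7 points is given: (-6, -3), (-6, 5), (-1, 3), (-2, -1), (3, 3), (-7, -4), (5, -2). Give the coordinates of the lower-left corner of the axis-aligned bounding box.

(-7, -4)

x-range [-7, 5], y-range [-4, 5].
The lower-left corner is (-7, -4).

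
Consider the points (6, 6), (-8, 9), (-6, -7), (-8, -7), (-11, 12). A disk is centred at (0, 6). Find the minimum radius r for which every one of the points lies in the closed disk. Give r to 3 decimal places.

The required radius is the distance from (0, 6) to the farthest point.
Squared distances: 36, 73, 205, 233, 157.
Maximum is 233, attained at (-8, -7).
r = √233 ≈ 15.264.

15.264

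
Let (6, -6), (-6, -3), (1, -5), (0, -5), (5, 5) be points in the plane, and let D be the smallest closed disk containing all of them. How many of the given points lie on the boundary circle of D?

3

The minimum enclosing circle is determined by three boundary points: (6, -6), (-6, -3), (5, 5).
Their circumcentre is (77/86, -79/86) with r² = 191845/3698.
The farthest remaining point (0, -5) is at distance² 64565/3698 ≤ 191845/3698.
The points at distance exactly r from the centre are (6, -6), (-6, -3), (5, 5) — 3 points.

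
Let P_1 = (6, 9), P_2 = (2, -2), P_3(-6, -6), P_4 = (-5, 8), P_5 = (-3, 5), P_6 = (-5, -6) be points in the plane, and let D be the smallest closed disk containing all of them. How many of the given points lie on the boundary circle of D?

By Welzl's lemma the MEC is supported by two points (diametrically opposite) or three points (on a circumcircle).
The farthest pair is P_1–P_3 with squared distance 369. The circle on this segment as diameter has centre (0, 1.5) and r² = 369/4 = 92.25.
Check P_2: distance² to centre = 16.25 ≤ 92.25, so it lies inside.
All remaining points lie in this disk, and no smaller disk contains both endpoints, so this is the minimum enclosing circle.
The points at distance exactly r from the centre are P_1, P_3 — 2 points.

2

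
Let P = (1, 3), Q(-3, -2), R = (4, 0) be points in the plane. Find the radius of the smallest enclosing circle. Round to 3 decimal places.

Side lengths²: PQ² = 41, PR² = 18, QR² = 53.
Since QR² = 53 < 41 + 18 = 59, the triangle is acute, so the smallest enclosing circle is the circumcircle.
Circumcentre = (7/18, -11/18), r² = 2173/162.
r = √(2173/162) ≈ 3.662.

3.662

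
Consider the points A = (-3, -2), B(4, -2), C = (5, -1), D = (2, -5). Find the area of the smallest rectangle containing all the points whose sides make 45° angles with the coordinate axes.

In coordinates u = x + y, v = x − y the rectangle is axis-aligned; the map (x,y)→(u,v) scales areas by 2.
u-values: -5, 2, 4, -3; range = 4 − (-5) = 9.
v-values: -1, 6, 6, 7; range = 7 − (-1) = 8.
Area = (9 × 8) / 2 = 36.

36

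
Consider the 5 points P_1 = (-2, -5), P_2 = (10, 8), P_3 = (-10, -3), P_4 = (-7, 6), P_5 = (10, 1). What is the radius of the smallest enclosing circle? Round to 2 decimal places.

The farthest pair is P_2–P_3 with squared distance 521. The circle on this segment as diameter has centre (0, 2.5) and r² = 521/4 = 130.25.
Check P_1: distance² to centre = 60.25 ≤ 130.25, so it lies inside.
All remaining points lie in this disk, and no smaller disk contains both endpoints, so this is the minimum enclosing circle.
r = √(130.25) ≈ 11.41.

11.41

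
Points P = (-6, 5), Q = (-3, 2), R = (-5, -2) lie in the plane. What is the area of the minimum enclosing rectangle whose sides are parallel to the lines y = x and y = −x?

24

In coordinates u = x + y, v = x − y the rectangle is axis-aligned; the map (x,y)→(u,v) scales areas by 2.
u-values: -1, -1, -7; range = -1 − (-7) = 6.
v-values: -11, -5, -3; range = -3 − (-11) = 8.
Area = (6 × 8) / 2 = 24.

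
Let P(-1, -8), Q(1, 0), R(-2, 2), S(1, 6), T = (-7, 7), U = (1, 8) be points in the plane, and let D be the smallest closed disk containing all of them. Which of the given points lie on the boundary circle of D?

P, T, U

The minimum enclosing circle of a finite set is fixed by two of the points (as a diameter) or three (as a circumcircle).
The minimum enclosing circle is determined by three boundary points: P, T, U.
Their circumcentre is (-44/21, 11/42) with r² = 122525/1764.
The farthest remaining point S is at distance² 74981/1764 ≤ 122525/1764.
The points at distance exactly r from the centre are P, T, U — 3 points.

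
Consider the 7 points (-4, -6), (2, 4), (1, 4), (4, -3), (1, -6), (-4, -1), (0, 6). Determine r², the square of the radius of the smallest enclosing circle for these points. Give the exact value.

A smallest enclosing disk is always determined by at most three of the input points on its boundary.
The minimum enclosing circle is determined by three boundary points: (-4, -6), (1, -6), (0, 6).
Their circumcentre is (-1.5, -1/6) with r² = 725/18.
The farthest remaining point (4, -3) is at distance² 689/18 ≤ 725/18.

725/18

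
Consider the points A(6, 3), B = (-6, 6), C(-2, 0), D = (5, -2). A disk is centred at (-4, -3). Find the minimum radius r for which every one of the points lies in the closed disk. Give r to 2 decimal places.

11.66

The required radius is the distance from (-4, -3) to the farthest point.
Squared distances: 136, 85, 13, 82.
Maximum is 136, attained at A.
r = √136 ≈ 11.66.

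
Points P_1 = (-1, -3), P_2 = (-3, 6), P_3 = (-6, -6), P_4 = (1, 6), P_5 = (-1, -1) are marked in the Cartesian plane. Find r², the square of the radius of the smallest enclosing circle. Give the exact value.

48.25

The farthest pair is P_3–P_4 with squared distance 193. The circle on this segment as diameter has centre (-2.5, 0) and r² = 193/4 = 48.25.
Check P_1: distance² to centre = 11.25 ≤ 48.25, so it lies inside.
All remaining points lie in this disk, and no smaller disk contains both endpoints, so this is the minimum enclosing circle.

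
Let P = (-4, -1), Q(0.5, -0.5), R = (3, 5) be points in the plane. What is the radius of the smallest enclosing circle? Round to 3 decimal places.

Side lengths²: PQ² = 20.5, PR² = 85, QR² = 36.5.
Since PR² = 85 ≥ 36.5 + 20.5 = 57, the angle opposite PR is not acute, so the smallest enclosing circle has PR as diameter.
Centre = midpoint of PR = (-0.5, 2), r² = 85/4 = 21.25.
r = √(21.25) ≈ 4.610.

4.610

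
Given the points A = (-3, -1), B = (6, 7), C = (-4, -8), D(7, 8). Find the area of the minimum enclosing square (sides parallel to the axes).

256

The bounding box has width 11 and height 16.
An axis-aligned square enclosing the set must have side ≥ max(width, height).
So the minimum side is max(11, 16) = 16.
Area = 16² = 256.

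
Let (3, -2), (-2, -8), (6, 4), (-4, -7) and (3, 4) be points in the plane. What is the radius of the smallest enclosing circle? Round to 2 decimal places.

7.43

A smallest enclosing disk is always determined by at most three of the input points on its boundary.
The farthest pair is (6, 4)–(-4, -7) with squared distance 221. The circle on this segment as diameter has centre (1, -1.5) and r² = 221/4 = 55.25.
Check (3, -2): distance² to centre = 4.25 ≤ 55.25, so it lies inside.
All remaining points lie in this disk, and no smaller disk contains both endpoints, so this is the minimum enclosing circle.
r = √(55.25) ≈ 7.43.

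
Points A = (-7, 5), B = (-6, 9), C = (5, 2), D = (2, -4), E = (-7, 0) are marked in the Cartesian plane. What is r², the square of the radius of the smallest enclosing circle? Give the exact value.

By Welzl's lemma the MEC is supported by two points (diametrically opposite) or three points (on a circumcircle).
The farthest pair is B–D with squared distance 233. The circle on this segment as diameter has centre (-2, 2.5) and r² = 233/4 = 58.25.
Check A: distance² to centre = 31.25 ≤ 58.25, so it lies inside.
All remaining points lie in this disk, and no smaller disk contains both endpoints, so this is the minimum enclosing circle.

58.25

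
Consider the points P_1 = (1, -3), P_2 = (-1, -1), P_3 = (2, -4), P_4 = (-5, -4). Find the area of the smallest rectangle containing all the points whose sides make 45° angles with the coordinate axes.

In coordinates u = x + y, v = x − y the rectangle is axis-aligned; the map (x,y)→(u,v) scales areas by 2.
u-values: -2, -2, -2, -9; range = -2 − (-9) = 7.
v-values: 4, 0, 6, -1; range = 6 − (-1) = 7.
Area = (7 × 7) / 2 = 24.5.

24.5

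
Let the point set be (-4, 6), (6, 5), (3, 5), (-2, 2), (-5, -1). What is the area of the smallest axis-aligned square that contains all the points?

121

The bounding box has width 11 and height 7.
An axis-aligned square enclosing the set must have side ≥ max(width, height).
So the minimum side is max(11, 7) = 11.
Area = 11² = 121.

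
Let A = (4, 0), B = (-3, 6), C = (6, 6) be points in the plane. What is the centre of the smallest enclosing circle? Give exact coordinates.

(1.5, 25/6)

Side lengths²: AB² = 85, AC² = 40, BC² = 81.
Since AB² = 85 < 81 + 40 = 121, the triangle is acute, so the smallest enclosing circle is the circumcircle.
Circumcentre = (1.5, 25/6), r² = 425/18.
Centre = (1.5, 25/6).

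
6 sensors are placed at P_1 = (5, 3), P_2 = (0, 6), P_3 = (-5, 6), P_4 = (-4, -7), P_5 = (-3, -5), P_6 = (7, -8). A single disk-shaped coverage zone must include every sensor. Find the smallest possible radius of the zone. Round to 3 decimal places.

9.220

By Welzl's lemma the MEC is supported by two points (diametrically opposite) or three points (on a circumcircle).
The farthest pair is P_3–P_6 with squared distance 340. The circle on this segment as diameter has centre (1, -1) and r² = 340/4 = 85.
Check P_1: distance² to centre = 32 ≤ 85, so it lies inside.
All remaining points lie in this disk, and no smaller disk contains both endpoints, so this is the minimum enclosing circle.
r = √85 ≈ 9.220.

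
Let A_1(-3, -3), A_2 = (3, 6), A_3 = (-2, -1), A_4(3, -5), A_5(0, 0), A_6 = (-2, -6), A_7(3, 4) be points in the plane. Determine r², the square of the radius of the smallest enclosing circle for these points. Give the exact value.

42.25

A smallest enclosing disk is always determined by at most three of the input points on its boundary.
The farthest pair is A_2–A_6 with squared distance 169. The circle on this segment as diameter has centre (0.5, 0) and r² = 169/4 = 42.25.
Check A_1: distance² to centre = 21.25 ≤ 42.25, so it lies inside.
All remaining points lie in this disk, and no smaller disk contains both endpoints, so this is the minimum enclosing circle.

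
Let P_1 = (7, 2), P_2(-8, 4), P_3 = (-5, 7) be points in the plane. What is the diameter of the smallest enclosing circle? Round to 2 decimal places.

15.13

Side lengths²: P_1P_2² = 229, P_1P_3² = 169, P_2P_3² = 18.
Since P_1P_2² = 229 ≥ 169 + 18 = 187, the angle opposite P_1P_2 is not acute, so the smallest enclosing circle has P_1P_2 as diameter.
Centre = midpoint of P_1P_2 = (-0.5, 3), r² = 229/4 = 57.25.
Diameter = 2r = 2√(57.25) ≈ 15.13.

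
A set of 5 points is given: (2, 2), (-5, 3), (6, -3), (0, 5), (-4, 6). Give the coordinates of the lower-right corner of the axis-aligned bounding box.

(6, -3)

x-range [-5, 6], y-range [-3, 6].
The lower-right corner is (6, -3).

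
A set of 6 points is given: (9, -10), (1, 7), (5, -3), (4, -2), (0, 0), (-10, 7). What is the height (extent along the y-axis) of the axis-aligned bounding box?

17

max y = 7, min y = -10, so height = 17.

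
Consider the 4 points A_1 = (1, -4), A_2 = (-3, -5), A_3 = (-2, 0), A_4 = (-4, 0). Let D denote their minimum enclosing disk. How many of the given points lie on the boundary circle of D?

The minimum enclosing circle is determined by three boundary points: A_1, A_2, A_4.
Their circumcentre is (-67/42, -89/42) with r² = 9061/882.
The farthest remaining point A_3 is at distance² 4105/882 ≤ 9061/882.
The points at distance exactly r from the centre are A_1, A_2, A_4 — 3 points.

3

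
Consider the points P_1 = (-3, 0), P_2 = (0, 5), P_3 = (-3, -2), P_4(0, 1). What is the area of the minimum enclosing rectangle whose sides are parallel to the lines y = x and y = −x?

In coordinates u = x + y, v = x − y the rectangle is axis-aligned; the map (x,y)→(u,v) scales areas by 2.
u-values: -3, 5, -5, 1; range = 5 − (-5) = 10.
v-values: -3, -5, -1, -1; range = -1 − (-5) = 4.
Area = (10 × 4) / 2 = 20.

20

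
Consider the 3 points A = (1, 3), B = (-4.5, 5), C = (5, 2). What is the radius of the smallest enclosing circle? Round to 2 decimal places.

Side lengths²: AB² = 34.25, AC² = 17, BC² = 99.25.
Since BC² = 99.25 ≥ 34.25 + 17 = 51.25, the angle opposite BC is not acute, so the smallest enclosing circle has BC as diameter.
Centre = midpoint of BC = (0.25, 3.5), r² = 99.25/4 = 24.8125.
r = √(24.8125) ≈ 4.98.

4.98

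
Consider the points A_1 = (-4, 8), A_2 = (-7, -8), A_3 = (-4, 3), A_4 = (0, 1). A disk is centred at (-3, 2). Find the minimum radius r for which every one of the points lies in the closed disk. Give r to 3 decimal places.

10.770

The required radius is the distance from (-3, 2) to the farthest point.
Squared distances: 37, 116, 2, 10.
Maximum is 116, attained at A_2.
r = √116 ≈ 10.770.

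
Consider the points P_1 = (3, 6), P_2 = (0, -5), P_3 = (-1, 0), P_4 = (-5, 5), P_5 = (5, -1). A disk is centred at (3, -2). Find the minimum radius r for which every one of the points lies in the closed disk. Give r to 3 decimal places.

10.630

The required radius is the distance from (3, -2) to the farthest point.
Squared distances: 64, 18, 20, 113, 5.
Maximum is 113, attained at P_4.
r = √113 ≈ 10.630.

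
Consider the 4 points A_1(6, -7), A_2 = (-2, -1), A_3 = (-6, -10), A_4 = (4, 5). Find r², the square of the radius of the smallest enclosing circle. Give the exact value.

The farthest pair is A_3–A_4 with squared distance 325. The circle on this segment as diameter has centre (-1, -2.5) and r² = 325/4 = 81.25.
Check A_1: distance² to centre = 69.25 ≤ 81.25, so it lies inside.
All remaining points lie in this disk, and no smaller disk contains both endpoints, so this is the minimum enclosing circle.

81.25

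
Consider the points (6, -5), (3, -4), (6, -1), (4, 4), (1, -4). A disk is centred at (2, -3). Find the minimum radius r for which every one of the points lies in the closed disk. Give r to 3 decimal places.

7.280

The required radius is the distance from (2, -3) to the farthest point.
Squared distances: 20, 2, 20, 53, 2.
Maximum is 53, attained at (4, 4).
r = √53 ≈ 7.280.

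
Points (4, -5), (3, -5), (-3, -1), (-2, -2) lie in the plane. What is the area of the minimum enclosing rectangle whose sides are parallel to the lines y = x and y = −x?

In coordinates u = x + y, v = x − y the rectangle is axis-aligned; the map (x,y)→(u,v) scales areas by 2.
u-values: -1, -2, -4, -4; range = -1 − (-4) = 3.
v-values: 9, 8, -2, 0; range = 9 − (-2) = 11.
Area = (3 × 11) / 2 = 16.5.

16.5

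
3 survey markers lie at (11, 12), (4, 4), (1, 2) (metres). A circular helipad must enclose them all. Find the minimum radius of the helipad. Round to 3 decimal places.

7.071

Call the three points A, B, C in the order given.
Side lengths²: AB² = 113, AC² = 200, BC² = 13.
Since AC² = 200 ≥ 113 + 13 = 126, the angle opposite AC is not acute, so the smallest enclosing circle has AC as diameter.
Centre = midpoint of AC = (6, 7), r² = 200/4 = 50.
r = √50 ≈ 7.071.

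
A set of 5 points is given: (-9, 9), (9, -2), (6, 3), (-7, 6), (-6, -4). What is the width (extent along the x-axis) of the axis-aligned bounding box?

max x = 9, min x = -9, so width = 18.

18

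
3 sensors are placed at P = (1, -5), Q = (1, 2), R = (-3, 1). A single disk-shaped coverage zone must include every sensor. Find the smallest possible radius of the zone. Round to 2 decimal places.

3.72

Side lengths²: PQ² = 49, PR² = 52, QR² = 17.
Since PR² = 52 < 49 + 17 = 66, the triangle is acute, so the smallest enclosing circle is the circumcircle.
Circumcentre = (-0.25, -1.5), r² = 13.8125.
r = √(13.8125) ≈ 3.72.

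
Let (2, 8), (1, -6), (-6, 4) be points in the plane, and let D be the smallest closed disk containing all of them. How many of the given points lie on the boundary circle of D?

3

Call the three points A, B, C in the order given.
Side lengths²: AB² = 197, AC² = 80, BC² = 149.
Since AB² = 197 < 149 + 80 = 229, the triangle is acute, so the smallest enclosing circle is the circumcircle.
Circumcentre = (25/54, 29/27), r² = 146765/2916.
The points at distance exactly r from the centre are (2, 8), (1, -6), (-6, 4) — 3 points.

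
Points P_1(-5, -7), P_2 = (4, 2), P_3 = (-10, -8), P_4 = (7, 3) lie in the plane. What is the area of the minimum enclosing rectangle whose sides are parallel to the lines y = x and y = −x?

84

In coordinates u = x + y, v = x − y the rectangle is axis-aligned; the map (x,y)→(u,v) scales areas by 2.
u-values: -12, 6, -18, 10; range = 10 − (-18) = 28.
v-values: 2, 2, -2, 4; range = 4 − (-2) = 6.
Area = (28 × 6) / 2 = 84.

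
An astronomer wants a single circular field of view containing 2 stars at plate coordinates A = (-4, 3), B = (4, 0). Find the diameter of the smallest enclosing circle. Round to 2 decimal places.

8.54

The smallest circle enclosing two points has them as diameter endpoints.
Centre = midpoint = (0, 1.5); r² = |AB|²/4 = 73/4 = 18.25.
Diameter = 2r = 2√(18.25) ≈ 8.54.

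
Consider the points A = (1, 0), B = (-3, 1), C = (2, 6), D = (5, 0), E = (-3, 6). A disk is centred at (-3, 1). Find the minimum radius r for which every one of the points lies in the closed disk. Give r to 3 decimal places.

8.062

The required radius is the distance from (-3, 1) to the farthest point.
Squared distances: 17, 0, 50, 65, 25.
Maximum is 65, attained at D.
r = √65 ≈ 8.062.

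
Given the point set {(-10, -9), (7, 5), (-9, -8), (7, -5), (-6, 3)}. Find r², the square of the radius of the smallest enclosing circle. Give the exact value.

The farthest pair is (-10, -9)–(7, 5) with squared distance 485. The circle on this segment as diameter has centre (-1.5, -2) and r² = 485/4 = 121.25.
Check (-9, -8): distance² to centre = 92.25 ≤ 121.25, so it lies inside.
All remaining points lie in this disk, and no smaller disk contains both endpoints, so this is the minimum enclosing circle.

121.25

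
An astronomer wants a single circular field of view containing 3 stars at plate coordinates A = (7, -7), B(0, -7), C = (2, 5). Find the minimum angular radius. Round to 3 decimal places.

Side lengths²: AB² = 49, AC² = 169, BC² = 148.
Since AC² = 169 < 148 + 49 = 197, the triangle is acute, so the smallest enclosing circle is the circumcircle.
Circumcentre = (3.5, -17/12), r² = 6253/144.
r = √(6253/144) ≈ 6.590.

6.590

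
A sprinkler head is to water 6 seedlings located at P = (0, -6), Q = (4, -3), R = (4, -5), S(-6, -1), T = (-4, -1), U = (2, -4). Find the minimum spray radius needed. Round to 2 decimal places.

5.39

By Welzl's lemma the MEC is supported by two points (diametrically opposite) or three points (on a circumcircle).
The farthest pair is R–S with squared distance 116. The circle on this segment as diameter has centre (-1, -3) and r² = 116/4 = 29.
Check P: distance² to centre = 10 ≤ 29, so it lies inside.
All remaining points lie in this disk, and no smaller disk contains both endpoints, so this is the minimum enclosing circle.
r = √29 ≈ 5.39.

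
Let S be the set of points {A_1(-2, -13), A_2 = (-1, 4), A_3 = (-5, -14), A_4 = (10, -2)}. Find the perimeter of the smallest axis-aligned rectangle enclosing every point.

Width = max x − min x = 10 − (-5) = 15.
Height = max y − min y = 4 − (-14) = 18.
Perimeter = 2(15 + 18) = 66.

66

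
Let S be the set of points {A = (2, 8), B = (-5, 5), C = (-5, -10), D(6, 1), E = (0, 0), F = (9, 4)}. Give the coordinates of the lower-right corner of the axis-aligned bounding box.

x-range [-5, 9], y-range [-10, 8].
The lower-right corner is (9, -10).

(9, -10)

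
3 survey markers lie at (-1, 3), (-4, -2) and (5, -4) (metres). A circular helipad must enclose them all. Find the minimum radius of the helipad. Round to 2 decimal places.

Call the three points A, B, C in the order given.
Side lengths²: AB² = 34, AC² = 85, BC² = 85.
Since BC² = 85 < 85 + 34 = 119, the triangle is acute, so the smallest enclosing circle is the circumcircle.
Circumcentre = (5/6, -1.5), r² = 425/18.
r = √(425/18) ≈ 4.86.

4.86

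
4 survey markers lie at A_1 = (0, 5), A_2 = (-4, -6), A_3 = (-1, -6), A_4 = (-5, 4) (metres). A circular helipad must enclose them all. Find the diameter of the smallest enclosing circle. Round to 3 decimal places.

The farthest pair is A_1–A_2 with squared distance 137. The circle on this segment as diameter has centre (-2, -0.5) and r² = 137/4 = 34.25.
Check A_3: distance² to centre = 31.25 ≤ 34.25, so it lies inside.
All remaining points lie in this disk, and no smaller disk contains both endpoints, so this is the minimum enclosing circle.
Diameter = 2r = 2√(34.25) ≈ 11.705.

11.705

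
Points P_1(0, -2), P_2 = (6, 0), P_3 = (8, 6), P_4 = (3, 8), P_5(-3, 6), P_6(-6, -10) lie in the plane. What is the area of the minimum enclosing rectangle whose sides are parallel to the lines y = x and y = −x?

225

In coordinates u = x + y, v = x − y the rectangle is axis-aligned; the map (x,y)→(u,v) scales areas by 2.
u-values: -2, 6, 14, 11, 3, -16; range = 14 − (-16) = 30.
v-values: 2, 6, 2, -5, -9, 4; range = 6 − (-9) = 15.
Area = (30 × 15) / 2 = 225.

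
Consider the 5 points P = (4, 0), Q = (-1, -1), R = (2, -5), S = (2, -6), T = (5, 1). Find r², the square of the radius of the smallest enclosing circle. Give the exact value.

2465/162

A smallest enclosing disk is always determined by at most three of the input points on its boundary.
The minimum enclosing circle is determined by three boundary points: Q, S, T.
Their circumcentre is (49/18, -13/6) with r² = 2465/162.
The farthest remaining point R is at distance² 1385/162 ≤ 2465/162.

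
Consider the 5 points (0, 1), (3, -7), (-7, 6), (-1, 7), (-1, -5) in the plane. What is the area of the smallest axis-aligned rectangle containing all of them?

x ranges over [-7, 3], width 10.
y ranges over [-7, 7], height 14.
Area = 10 × 14 = 140.

140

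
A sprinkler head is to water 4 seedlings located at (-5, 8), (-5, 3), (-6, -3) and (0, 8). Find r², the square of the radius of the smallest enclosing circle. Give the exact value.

39.25

The minimum enclosing circle of a finite set is fixed by two of the points (as a diameter) or three (as a circumcircle).
The farthest pair is (-6, -3)–(0, 8) with squared distance 157. The circle on this segment as diameter has centre (-3, 2.5) and r² = 157/4 = 39.25.
Check (-5, 8): distance² to centre = 34.25 ≤ 39.25, so it lies inside.
All remaining points lie in this disk, and no smaller disk contains both endpoints, so this is the minimum enclosing circle.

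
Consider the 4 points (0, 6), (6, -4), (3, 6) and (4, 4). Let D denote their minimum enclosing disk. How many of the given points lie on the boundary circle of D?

The minimum enclosing circle of a finite set is fixed by two of the points (as a diameter) or three (as a circumcircle).
The farthest pair is (0, 6)–(6, -4) with squared distance 136. The circle on this segment as diameter has centre (3, 1) and r² = 136/4 = 34.
Check (3, 6): distance² to centre = 25 ≤ 34, so it lies inside.
All remaining points lie in this disk, and no smaller disk contains both endpoints, so this is the minimum enclosing circle.
The points at distance exactly r from the centre are (0, 6), (6, -4) — 2 points.

2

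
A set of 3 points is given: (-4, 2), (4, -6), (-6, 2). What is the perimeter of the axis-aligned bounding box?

36

Width = max x − min x = 4 − (-6) = 10.
Height = max y − min y = 2 − (-6) = 8.
Perimeter = 2(10 + 8) = 36.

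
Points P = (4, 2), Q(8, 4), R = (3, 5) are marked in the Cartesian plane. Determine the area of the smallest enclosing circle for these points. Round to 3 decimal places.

20.837

Side lengths²: PQ² = 20, PR² = 10, QR² = 26.
Since QR² = 26 < 20 + 10 = 30, the triangle is acute, so the smallest enclosing circle is the circumcircle.
Circumcentre = (38/7, 29/7), r² = 325/49.
Area = π·r² = π·325/49 ≈ 20.837.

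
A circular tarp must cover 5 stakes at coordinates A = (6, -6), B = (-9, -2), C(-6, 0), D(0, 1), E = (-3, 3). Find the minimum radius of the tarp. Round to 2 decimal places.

The farthest pair is A–B with squared distance 241. The circle on this segment as diameter has centre (-1.5, -4) and r² = 241/4 = 60.25.
Check C: distance² to centre = 36.25 ≤ 60.25, so it lies inside.
All remaining points lie in this disk, and no smaller disk contains both endpoints, so this is the minimum enclosing circle.
r = √(60.25) ≈ 7.76.

7.76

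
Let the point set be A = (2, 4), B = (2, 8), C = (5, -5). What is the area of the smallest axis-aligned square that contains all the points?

169

The bounding box has width 3 and height 13.
An axis-aligned square enclosing the set must have side ≥ max(width, height).
So the minimum side is max(3, 13) = 13.
Area = 13² = 169.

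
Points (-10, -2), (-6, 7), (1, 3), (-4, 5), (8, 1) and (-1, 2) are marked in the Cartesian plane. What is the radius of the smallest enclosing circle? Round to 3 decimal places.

A smallest enclosing disk is always determined by at most three of the input points on its boundary.
The farthest pair is (-10, -2)–(8, 1) with squared distance 333. The circle on this segment as diameter has centre (-1, -0.5) and r² = 333/4 = 83.25.
Check (-6, 7): distance² to centre = 81.25 ≤ 83.25, so it lies inside.
All remaining points lie in this disk, and no smaller disk contains both endpoints, so this is the minimum enclosing circle.
r = √(83.25) ≈ 9.124.

9.124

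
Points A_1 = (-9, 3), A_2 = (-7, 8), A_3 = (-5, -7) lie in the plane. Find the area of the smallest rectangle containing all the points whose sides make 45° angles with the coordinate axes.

In coordinates u = x + y, v = x − y the rectangle is axis-aligned; the map (x,y)→(u,v) scales areas by 2.
u-values: -6, 1, -12; range = 1 − (-12) = 13.
v-values: -12, -15, 2; range = 2 − (-15) = 17.
Area = (13 × 17) / 2 = 110.5.

110.5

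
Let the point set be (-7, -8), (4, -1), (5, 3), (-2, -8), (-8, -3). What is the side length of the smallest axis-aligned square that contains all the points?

13

The bounding box has width 13 and height 11.
An axis-aligned square enclosing the set must have side ≥ max(width, height).
So the minimum side is max(13, 11) = 13.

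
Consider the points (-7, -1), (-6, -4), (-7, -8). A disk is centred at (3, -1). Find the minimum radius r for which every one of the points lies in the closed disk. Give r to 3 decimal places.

12.207

The required radius is the distance from (3, -1) to the farthest point.
Squared distances: 100, 90, 149.
Maximum is 149, attained at (-7, -8).
r = √149 ≈ 12.207.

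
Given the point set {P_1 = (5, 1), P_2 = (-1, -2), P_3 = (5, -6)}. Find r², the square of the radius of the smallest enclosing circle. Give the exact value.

Side lengths²: P_1P_2² = 45, P_1P_3² = 49, P_2P_3² = 52.
Since P_2P_3² = 52 < 49 + 45 = 94, the triangle is acute, so the smallest enclosing circle is the circumcircle.
Circumcentre = (3, -2.5), r² = 16.25.

16.25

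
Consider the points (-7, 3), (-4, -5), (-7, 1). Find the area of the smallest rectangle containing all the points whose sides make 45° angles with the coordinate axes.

In coordinates u = x + y, v = x − y the rectangle is axis-aligned; the map (x,y)→(u,v) scales areas by 2.
u-values: -4, -9, -6; range = -4 − (-9) = 5.
v-values: -10, 1, -8; range = 1 − (-10) = 11.
Area = (5 × 11) / 2 = 27.5.

27.5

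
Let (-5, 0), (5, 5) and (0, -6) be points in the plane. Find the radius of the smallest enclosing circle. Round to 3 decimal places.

6.207

Call the three points A, B, C in the order given.
Side lengths²: AB² = 125, AC² = 61, BC² = 146.
Since BC² = 146 < 125 + 61 = 186, the triangle is acute, so the smallest enclosing circle is the circumcircle.
Circumcentre = (41/34, 3/34), r² = 22265/578.
r = √(22265/578) ≈ 6.207.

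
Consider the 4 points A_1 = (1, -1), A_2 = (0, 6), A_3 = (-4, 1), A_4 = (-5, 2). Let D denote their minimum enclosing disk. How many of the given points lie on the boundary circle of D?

3

The minimum enclosing circle is determined by three boundary points: A_1, A_2, A_4.
Their circumcentre is (-29/26, 59/26) with r² = 5125/338.
The farthest remaining point A_3 is at distance² 3357/338 ≤ 5125/338.
The points at distance exactly r from the centre are A_1, A_2, A_4 — 3 points.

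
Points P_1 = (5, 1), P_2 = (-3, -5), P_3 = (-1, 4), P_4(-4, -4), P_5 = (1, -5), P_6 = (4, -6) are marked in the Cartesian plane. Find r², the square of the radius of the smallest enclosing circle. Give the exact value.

6205/196

The minimum enclosing circle is determined by three boundary points: P_3, P_4, P_6.
Their circumcentre is (13/14, -9/7) with r² = 6205/196.
The farthest remaining point P_2 is at distance² 5729/196 ≤ 6205/196.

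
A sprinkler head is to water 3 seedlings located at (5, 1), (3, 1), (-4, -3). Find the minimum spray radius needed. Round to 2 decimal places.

4.92

Call the three points A, B, C in the order given.
Side lengths²: AB² = 4, AC² = 97, BC² = 65.
Since AC² = 97 ≥ 65 + 4 = 69, the angle opposite AC is not acute, so the smallest enclosing circle has AC as diameter.
Centre = midpoint of AC = (0.5, -1), r² = 97/4 = 24.25.
r = √(24.25) ≈ 4.92.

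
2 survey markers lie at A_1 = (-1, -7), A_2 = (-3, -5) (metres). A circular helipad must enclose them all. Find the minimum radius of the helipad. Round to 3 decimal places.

1.414

The smallest circle enclosing two points has them as diameter endpoints.
Centre = midpoint = (-2, -6); r² = |A_1A_2|²/4 = 8/4 = 2.
r = √2 ≈ 1.414.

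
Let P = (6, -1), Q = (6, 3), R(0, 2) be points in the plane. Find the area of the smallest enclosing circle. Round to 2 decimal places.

36.32

Side lengths²: PQ² = 16, PR² = 45, QR² = 37.
Since PR² = 45 < 37 + 16 = 53, the triangle is acute, so the smallest enclosing circle is the circumcircle.
Circumcentre = (3.25, 1), r² = 11.5625.
Area = π·r² = π·11.5625 ≈ 36.32.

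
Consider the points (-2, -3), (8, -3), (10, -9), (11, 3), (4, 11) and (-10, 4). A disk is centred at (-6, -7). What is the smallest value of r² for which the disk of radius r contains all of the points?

424

The required radius is the distance from (-6, -7) to the farthest point.
Squared distances: 32, 212, 260, 389, 424, 137.
Maximum is 424, attained at (4, 11).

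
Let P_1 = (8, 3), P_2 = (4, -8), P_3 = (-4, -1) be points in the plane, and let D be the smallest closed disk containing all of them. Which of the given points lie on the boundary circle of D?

P_1, P_2, P_3

Side lengths²: P_1P_2² = 137, P_1P_3² = 160, P_2P_3² = 113.
Since P_1P_3² = 160 < 137 + 113 = 250, the triangle is acute, so the smallest enclosing circle is the circumcircle.
Circumcentre = (161/58, -77/58), r² = 77405/1682.
The points at distance exactly r from the centre are P_1, P_2, P_3 — 3 points.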